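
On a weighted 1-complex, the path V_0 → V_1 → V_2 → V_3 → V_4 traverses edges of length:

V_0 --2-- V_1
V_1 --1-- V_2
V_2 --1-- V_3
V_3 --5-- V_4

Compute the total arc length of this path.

Arc length = 2 + 1 + 1 + 5 = 9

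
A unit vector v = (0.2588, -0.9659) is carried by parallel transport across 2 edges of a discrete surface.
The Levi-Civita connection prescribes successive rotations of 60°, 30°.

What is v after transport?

Total rotation: 60° + 30° = 90°. Final vector: (0.9659, 0.2588)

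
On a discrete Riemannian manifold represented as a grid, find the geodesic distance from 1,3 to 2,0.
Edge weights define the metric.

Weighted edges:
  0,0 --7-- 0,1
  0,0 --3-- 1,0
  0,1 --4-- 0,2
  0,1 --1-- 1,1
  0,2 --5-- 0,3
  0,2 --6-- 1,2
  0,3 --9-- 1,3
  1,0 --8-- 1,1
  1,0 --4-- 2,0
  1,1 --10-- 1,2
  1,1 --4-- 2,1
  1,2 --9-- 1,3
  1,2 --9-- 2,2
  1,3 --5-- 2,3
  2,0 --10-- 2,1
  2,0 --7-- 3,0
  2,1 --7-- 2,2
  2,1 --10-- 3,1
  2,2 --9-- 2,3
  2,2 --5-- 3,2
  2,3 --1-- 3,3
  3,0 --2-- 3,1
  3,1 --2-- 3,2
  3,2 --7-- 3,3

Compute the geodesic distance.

Shortest path: 1,3 → 2,3 → 3,3 → 3,2 → 3,1 → 3,0 → 2,0, total weight = 24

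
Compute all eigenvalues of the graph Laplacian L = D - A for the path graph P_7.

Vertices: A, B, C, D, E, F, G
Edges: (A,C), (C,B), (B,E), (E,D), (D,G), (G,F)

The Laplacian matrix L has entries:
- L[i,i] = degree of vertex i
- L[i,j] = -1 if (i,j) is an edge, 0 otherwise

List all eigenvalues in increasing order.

The path graph P_n has Laplacian eigenvalues λ_k = 2 − 2cos(kπ/n), k = 0, 1, …, n−1. Here n = 7:
k=0: 2 − 2cos(0) = 0.0; k=1: 2 − 2cos(π/7) = 0.1981; k=2: 2 − 2cos(2π/7) = 0.753; k=3: 2 − 2cos(3π/7) = 1.555; k=4: 2 − 2cos(4π/7) = 2.445; k=5: 2 − 2cos(5π/7) = 3.247; k=6: 2 − 2cos(6π/7) = 3.8019.
Laplacian eigenvalues (increasing order): [0.0, 0.1981, 0.753, 1.555, 2.445, 3.247, 3.8019]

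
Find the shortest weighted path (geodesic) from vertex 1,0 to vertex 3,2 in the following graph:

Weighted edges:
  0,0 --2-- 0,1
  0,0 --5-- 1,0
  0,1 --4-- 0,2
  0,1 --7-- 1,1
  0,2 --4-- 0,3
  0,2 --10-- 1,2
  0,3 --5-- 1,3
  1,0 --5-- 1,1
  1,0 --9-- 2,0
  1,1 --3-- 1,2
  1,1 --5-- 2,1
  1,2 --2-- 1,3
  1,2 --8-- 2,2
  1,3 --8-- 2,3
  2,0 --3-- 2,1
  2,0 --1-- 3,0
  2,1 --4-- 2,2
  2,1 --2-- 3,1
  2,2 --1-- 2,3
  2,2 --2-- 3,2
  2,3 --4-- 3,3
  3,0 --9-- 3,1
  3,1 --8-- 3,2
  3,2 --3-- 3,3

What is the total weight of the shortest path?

Shortest path: 1,0 → 1,1 → 2,1 → 2,2 → 3,2, total weight = 16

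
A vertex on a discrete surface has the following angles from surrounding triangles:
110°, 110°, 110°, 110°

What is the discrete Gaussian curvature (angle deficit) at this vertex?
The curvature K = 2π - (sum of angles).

Sum of angles = 440°. K = 360° - 440° = -80°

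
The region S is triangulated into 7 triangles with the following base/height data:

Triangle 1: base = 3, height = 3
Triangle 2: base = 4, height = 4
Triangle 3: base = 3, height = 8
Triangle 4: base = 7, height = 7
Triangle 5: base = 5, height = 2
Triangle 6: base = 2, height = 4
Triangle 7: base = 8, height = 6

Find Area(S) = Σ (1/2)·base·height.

(1/2)×3×3 + (1/2)×4×4 + (1/2)×3×8 + (1/2)×7×7 + (1/2)×5×2 + (1/2)×2×4 + (1/2)×8×6 = 82.0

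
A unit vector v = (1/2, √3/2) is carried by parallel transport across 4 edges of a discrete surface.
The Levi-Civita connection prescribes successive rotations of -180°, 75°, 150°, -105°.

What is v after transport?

Total rotation: (-180°) + 75° + 150° + (-105°) = -60°. Final vector: (1, 0)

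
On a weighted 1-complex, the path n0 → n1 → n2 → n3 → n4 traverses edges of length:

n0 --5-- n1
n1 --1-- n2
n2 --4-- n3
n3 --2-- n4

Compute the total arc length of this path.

Arc length = 5 + 1 + 4 + 2 = 12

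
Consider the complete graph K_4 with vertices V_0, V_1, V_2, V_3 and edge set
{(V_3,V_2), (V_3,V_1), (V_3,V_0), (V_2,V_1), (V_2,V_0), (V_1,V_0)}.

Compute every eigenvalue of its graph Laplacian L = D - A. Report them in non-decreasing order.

For the complete graph K_n, L = nI − J (J = all-ones matrix). J has eigenvalues n (once, eigenvector 𝟙) and 0 (multiplicity n−1), so L has eigenvalues 0 (once) and n (multiplicity n−1). Here n = 4: eigenvalue 0 once and 4 with multiplicity 3.
Laplacian eigenvalues (increasing order): [0.0, 4.0, 4.0, 4.0]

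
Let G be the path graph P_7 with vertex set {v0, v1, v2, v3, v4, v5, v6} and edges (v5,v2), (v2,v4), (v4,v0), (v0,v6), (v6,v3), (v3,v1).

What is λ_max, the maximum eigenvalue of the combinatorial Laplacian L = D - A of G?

The path graph P_n has Laplacian eigenvalues λ_k = 2 − 2cos(kπ/n), k = 0, 1, …, n−1. Here n = 7:
k=0: 2 − 2cos(0) = 0.0; k=1: 2 − 2cos(π/7) = 0.1981; k=2: 2 − 2cos(2π/7) = 0.753; k=3: 2 − 2cos(3π/7) = 1.555; k=4: 2 − 2cos(4π/7) = 2.445; k=5: 2 − 2cos(5π/7) = 3.247; k=6: 2 − 2cos(6π/7) = 3.8019.
Laplacian eigenvalues: [0.0, 0.1981, 0.753, 1.555, 2.445, 3.247, 3.8019]. Largest eigenvalue (spectral radius) = 3.8019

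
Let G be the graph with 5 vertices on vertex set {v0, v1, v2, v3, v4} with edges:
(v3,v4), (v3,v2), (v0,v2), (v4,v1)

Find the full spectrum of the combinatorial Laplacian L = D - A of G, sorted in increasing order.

Degrees: deg(v0) = 1, deg(v1) = 1, deg(v2) = 2, deg(v3) = 2, deg(v4) = 2.
L = D − A with rows/columns ordered (v0, v1, v2, v3, v4):
  [ 1,  0, -1,  0,  0]
  [ 0,  1,  0,  0, -1]
  [-1,  0,  2, -1,  0]
  [ 0,  0, -1,  2, -1]
  [ 0, -1,  0, -1,  2]
Characteristic polynomial: det(λI − L) = λ(λ² − 3λ + 1)(λ² − 5λ + 5).
Roots: λ = 0; (λ² − 3λ + 1) = 0 ⇒ λ = (3 ± √5)/2 ≈ 0.382, 2.618; (λ² − 5λ + 5) = 0 ⇒ λ = (5 ± √5)/2 ≈ 1.382, 3.618.
(Check: the roots sum (with multiplicity) to 8, matching trace L = Σdeg = 2·4 = 8.)
Laplacian eigenvalues (increasing order): [0.0, 0.382, 1.382, 2.618, 3.618]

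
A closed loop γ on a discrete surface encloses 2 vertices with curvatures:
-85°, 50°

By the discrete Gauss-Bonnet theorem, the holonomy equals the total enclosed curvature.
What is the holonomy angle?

Holonomy = total enclosed curvature = (-85°) + 50° = -35°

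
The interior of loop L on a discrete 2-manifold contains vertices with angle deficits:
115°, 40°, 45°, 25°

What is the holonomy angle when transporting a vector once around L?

Holonomy = total enclosed curvature = 115° + 40° + 45° + 25° = 225°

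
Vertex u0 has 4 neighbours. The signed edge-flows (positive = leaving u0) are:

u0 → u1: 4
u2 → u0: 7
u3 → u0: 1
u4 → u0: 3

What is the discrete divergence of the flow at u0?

Divergence = sum of outgoing flows = 4 + (-7) + (-1) + (-3) = -7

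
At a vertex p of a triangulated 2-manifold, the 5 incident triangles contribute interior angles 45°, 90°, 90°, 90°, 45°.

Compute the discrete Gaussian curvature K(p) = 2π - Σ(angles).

Sum of angles = 360°. K = 360° - 360° = 0° = 0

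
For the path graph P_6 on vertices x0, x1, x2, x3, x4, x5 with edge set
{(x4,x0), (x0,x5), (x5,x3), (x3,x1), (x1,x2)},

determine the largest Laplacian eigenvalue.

The path graph P_n has Laplacian eigenvalues λ_k = 2 − 2cos(kπ/n), k = 0, 1, …, n−1. Here n = 6:
k=0: 2 − 2cos(0) = 0.0; k=1: 2 − 2cos(π/6) = 0.2679; k=2: 2 − 2cos(π/3) = 1.0; k=3: 2 − 2cos(π/2) = 2.0; k=4: 2 − 2cos(2π/3) = 3.0; k=5: 2 − 2cos(5π/6) = 3.7321.
Laplacian eigenvalues: [0.0, 0.2679, 1.0, 2.0, 3.0, 3.7321]. Largest eigenvalue (spectral radius) = 3.7321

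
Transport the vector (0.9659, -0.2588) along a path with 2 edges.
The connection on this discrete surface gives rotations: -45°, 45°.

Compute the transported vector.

Total rotation: (-45°) + 45° = 0°. Final vector: (0.9659, -0.2588)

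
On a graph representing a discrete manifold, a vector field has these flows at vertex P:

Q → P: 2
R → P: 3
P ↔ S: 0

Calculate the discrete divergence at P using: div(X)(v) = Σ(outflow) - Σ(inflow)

Divergence = sum of outgoing flows = (-2) + (-3) + 0 = -5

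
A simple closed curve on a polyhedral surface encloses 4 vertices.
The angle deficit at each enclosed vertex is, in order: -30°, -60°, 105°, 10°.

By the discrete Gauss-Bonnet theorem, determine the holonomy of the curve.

Holonomy = total enclosed curvature = (-30°) + (-60°) + 105° + 10° = 25°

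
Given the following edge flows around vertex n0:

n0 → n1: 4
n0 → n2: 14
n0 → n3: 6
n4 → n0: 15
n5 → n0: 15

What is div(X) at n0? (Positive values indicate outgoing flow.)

Divergence = sum of outgoing flows = 4 + 14 + 6 + (-15) + (-15) = -6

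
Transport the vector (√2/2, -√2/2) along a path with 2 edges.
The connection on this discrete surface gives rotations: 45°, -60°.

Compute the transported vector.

Total rotation: 45° + (-60°) = -15°. Final vector: (0.5000, -0.8660)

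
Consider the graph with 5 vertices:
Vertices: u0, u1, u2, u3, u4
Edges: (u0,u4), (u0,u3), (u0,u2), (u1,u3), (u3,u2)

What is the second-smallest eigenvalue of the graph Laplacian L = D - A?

Degrees: deg(u0) = 3, deg(u1) = 1, deg(u2) = 2, deg(u3) = 3, deg(u4) = 1.
L = D − A with rows/columns ordered (u0, u1, u2, u3, u4):
  [ 3,  0, -1, -1, -1]
  [ 0,  1,  0, -1,  0]
  [-1,  0,  2, -1,  0]
  [-1, -1, -1,  3,  0]
  [-1,  0,  0,  0,  1]
Characteristic polynomial: det(λI − L) = λ(λ² − 5λ + 3)(λ² − 5λ + 5).
Roots: λ = 0; (λ² − 5λ + 3) = 0 ⇒ λ = (5 ± √13)/2 ≈ 0.6972, 4.3028; (λ² − 5λ + 5) = 0 ⇒ λ = (5 ± √5)/2 ≈ 1.382, 3.618.
(Check: the roots sum (with multiplicity) to 10, matching trace L = Σdeg = 2·5 = 10.)
Laplacian eigenvalues: [0.0, 0.6972, 1.382, 3.618, 4.3028]. Algebraic connectivity (smallest non-zero eigenvalue) = 0.6972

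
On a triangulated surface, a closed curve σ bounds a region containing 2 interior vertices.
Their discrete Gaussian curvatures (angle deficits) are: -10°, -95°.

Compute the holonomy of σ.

Holonomy = total enclosed curvature = (-10°) + (-95°) = -105°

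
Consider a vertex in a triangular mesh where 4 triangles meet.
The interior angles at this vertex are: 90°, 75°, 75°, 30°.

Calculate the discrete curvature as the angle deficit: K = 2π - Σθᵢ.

Sum of angles = 270°. K = 360° - 270° = 90° = π/2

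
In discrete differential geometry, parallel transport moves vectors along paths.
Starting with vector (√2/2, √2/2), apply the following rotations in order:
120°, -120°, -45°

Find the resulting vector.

Total rotation: 120° + (-120°) + (-45°) = -45°. Final vector: (1, 0)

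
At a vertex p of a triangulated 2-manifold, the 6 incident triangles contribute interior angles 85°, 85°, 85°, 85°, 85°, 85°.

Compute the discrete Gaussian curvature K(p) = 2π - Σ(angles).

Sum of angles = 510°. K = 360° - 510° = -150° = -5π/6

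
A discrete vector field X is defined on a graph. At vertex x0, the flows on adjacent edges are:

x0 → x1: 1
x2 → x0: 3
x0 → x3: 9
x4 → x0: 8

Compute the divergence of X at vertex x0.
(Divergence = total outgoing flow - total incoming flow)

Divergence = sum of outgoing flows = 1 + (-3) + 9 + (-8) = -1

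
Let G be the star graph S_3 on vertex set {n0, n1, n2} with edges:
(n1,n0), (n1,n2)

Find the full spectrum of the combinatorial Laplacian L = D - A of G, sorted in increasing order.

The star S_3 is the complete bipartite graph K_{1,2} (one hub of degree 2, 2 leaves of degree 1). The Laplacian spectrum of K_{p,q} is 0, p (multiplicity q−1), q (multiplicity p−1), p+q. With p = 1, q = 2: 0 once, 1 with multiplicity 1, and 3 once. (Check: trace L = sum of degrees = 4 = 1·1 + 3.)
Laplacian eigenvalues (increasing order): [0.0, 1.0, 3.0]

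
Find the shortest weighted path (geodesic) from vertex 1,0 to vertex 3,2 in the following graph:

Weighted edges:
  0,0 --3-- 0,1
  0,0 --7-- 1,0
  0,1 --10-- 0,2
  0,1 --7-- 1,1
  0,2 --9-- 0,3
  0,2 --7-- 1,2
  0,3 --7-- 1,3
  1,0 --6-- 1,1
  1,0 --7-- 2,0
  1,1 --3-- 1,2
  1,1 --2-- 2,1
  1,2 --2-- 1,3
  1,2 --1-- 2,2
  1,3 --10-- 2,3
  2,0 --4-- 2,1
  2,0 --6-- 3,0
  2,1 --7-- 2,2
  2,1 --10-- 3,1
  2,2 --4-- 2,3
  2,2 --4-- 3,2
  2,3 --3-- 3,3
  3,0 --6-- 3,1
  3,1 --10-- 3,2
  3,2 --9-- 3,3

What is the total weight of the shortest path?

Shortest path: 1,0 → 1,1 → 1,2 → 2,2 → 3,2, total weight = 14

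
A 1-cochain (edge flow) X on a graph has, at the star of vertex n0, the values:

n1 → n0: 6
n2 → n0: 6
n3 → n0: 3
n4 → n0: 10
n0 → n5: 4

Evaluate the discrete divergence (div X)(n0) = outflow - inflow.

Divergence = sum of outgoing flows = (-6) + (-6) + (-3) + (-10) + 4 = -21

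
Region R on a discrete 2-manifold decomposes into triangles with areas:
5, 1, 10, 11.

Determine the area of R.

5 + 1 + 10 + 11 = 27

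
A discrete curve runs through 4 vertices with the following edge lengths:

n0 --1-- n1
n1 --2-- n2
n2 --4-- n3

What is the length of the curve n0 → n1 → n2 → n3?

Arc length = 1 + 2 + 4 = 7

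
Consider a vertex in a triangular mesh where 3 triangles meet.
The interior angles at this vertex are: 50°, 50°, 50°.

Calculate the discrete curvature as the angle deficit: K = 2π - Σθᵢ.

Sum of angles = 150°. K = 360° - 150° = 210°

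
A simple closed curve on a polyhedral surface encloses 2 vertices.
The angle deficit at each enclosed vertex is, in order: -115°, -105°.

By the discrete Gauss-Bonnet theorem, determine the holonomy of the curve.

Holonomy = total enclosed curvature = (-115°) + (-105°) = -220°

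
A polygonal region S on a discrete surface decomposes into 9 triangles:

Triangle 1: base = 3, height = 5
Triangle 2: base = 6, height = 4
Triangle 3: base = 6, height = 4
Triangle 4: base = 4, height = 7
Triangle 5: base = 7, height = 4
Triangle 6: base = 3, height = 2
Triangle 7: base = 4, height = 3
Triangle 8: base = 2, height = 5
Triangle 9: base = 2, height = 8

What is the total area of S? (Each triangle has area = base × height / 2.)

(1/2)×3×5 + (1/2)×6×4 + (1/2)×6×4 + (1/2)×4×7 + (1/2)×7×4 + (1/2)×3×2 + (1/2)×4×3 + (1/2)×2×5 + (1/2)×2×8 = 81.5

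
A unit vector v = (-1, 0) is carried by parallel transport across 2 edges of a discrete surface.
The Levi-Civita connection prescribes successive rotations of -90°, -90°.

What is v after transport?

Total rotation: (-90°) + (-90°) = -180° ≡ 180° (mod 360°). Final vector: (1, 0)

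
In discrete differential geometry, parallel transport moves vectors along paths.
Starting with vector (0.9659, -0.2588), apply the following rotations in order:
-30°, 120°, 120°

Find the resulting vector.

Total rotation: (-30°) + 120° + 120° = 210° ≡ -150° (mod 360°). Final vector: (-0.9659, -0.2588)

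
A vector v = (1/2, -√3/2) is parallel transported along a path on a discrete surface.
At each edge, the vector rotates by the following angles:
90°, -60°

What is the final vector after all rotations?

Total rotation: 90° + (-60°) = 30°. Final vector: (0.8660, -0.5000)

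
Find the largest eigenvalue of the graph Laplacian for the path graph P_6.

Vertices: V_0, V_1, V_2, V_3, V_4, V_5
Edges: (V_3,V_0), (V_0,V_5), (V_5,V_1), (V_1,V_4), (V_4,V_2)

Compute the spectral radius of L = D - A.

The path graph P_n has Laplacian eigenvalues λ_k = 2 − 2cos(kπ/n), k = 0, 1, …, n−1. Here n = 6:
k=0: 2 − 2cos(0) = 0.0; k=1: 2 − 2cos(π/6) = 0.2679; k=2: 2 − 2cos(π/3) = 1.0; k=3: 2 − 2cos(π/2) = 2.0; k=4: 2 − 2cos(2π/3) = 3.0; k=5: 2 − 2cos(5π/6) = 3.7321.
Laplacian eigenvalues: [0.0, 0.2679, 1.0, 2.0, 3.0, 3.7321]. Largest eigenvalue (spectral radius) = 3.7321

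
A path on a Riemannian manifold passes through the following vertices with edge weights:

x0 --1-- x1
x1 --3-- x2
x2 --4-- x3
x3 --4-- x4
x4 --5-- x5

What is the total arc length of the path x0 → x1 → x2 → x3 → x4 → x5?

Arc length = 1 + 3 + 4 + 4 + 5 = 17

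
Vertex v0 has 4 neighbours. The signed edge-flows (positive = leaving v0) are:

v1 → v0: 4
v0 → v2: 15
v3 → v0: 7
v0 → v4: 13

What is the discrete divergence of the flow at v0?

Divergence = sum of outgoing flows = (-4) + 15 + (-7) + 13 = 17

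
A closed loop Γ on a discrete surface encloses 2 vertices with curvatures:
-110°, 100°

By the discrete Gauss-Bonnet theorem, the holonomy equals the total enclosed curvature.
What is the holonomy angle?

Holonomy = total enclosed curvature = (-110°) + 100° = -10°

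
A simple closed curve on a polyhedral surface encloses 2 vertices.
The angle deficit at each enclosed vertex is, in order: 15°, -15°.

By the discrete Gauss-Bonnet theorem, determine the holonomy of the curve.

Holonomy = total enclosed curvature = 15° + (-15°) = 0°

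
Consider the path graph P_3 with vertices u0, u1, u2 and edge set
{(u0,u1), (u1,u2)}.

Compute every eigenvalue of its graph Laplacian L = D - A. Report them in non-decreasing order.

The path graph P_n has Laplacian eigenvalues λ_k = 2 − 2cos(kπ/n), k = 0, 1, …, n−1. Here n = 3:
k=0: 2 − 2cos(0) = 0.0; k=1: 2 − 2cos(π/3) = 1.0; k=2: 2 − 2cos(2π/3) = 3.0.
Laplacian eigenvalues (increasing order): [0.0, 1.0, 3.0]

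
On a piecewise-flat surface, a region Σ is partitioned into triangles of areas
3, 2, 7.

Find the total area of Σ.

3 + 2 + 7 = 12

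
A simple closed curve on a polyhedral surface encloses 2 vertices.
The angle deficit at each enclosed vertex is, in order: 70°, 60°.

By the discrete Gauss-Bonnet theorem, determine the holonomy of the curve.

Holonomy = total enclosed curvature = 70° + 60° = 130°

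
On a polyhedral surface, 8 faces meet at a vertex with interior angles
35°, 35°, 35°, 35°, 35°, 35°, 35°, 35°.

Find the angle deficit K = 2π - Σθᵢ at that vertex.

Sum of angles = 280°. K = 360° - 280° = 80° = 4π/9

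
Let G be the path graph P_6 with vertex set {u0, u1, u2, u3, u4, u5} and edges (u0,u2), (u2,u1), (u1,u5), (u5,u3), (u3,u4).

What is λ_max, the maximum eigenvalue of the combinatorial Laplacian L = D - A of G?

The path graph P_n has Laplacian eigenvalues λ_k = 2 − 2cos(kπ/n), k = 0, 1, …, n−1. Here n = 6:
k=0: 2 − 2cos(0) = 0.0; k=1: 2 − 2cos(π/6) = 0.2679; k=2: 2 − 2cos(π/3) = 1.0; k=3: 2 − 2cos(π/2) = 2.0; k=4: 2 − 2cos(2π/3) = 3.0; k=5: 2 − 2cos(5π/6) = 3.7321.
Laplacian eigenvalues: [0.0, 0.2679, 1.0, 2.0, 3.0, 3.7321]. Largest eigenvalue (spectral radius) = 3.7321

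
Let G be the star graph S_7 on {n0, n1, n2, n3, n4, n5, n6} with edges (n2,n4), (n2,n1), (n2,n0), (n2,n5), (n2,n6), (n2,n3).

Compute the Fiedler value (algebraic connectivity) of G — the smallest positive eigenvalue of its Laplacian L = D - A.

The star S_7 is the complete bipartite graph K_{1,6} (one hub of degree 6, 6 leaves of degree 1). The Laplacian spectrum of K_{p,q} is 0, p (multiplicity q−1), q (multiplicity p−1), p+q. With p = 1, q = 6: 0 once, 1 with multiplicity 5, and 7 once. (Check: trace L = sum of degrees = 12 = 5·1 + 7.)
Laplacian eigenvalues: [0.0, 1.0, 1.0, 1.0, 1.0, 1.0, 7.0]. Algebraic connectivity (smallest non-zero eigenvalue) = 1.0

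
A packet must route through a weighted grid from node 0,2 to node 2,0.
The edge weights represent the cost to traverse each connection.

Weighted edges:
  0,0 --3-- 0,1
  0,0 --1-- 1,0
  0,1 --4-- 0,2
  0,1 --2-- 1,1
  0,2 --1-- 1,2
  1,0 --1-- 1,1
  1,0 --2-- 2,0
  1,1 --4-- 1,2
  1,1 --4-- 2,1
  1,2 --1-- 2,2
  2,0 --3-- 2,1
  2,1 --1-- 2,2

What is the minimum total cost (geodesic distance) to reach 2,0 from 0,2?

Shortest path: 0,2 → 1,2 → 2,2 → 2,1 → 2,0, total weight = 6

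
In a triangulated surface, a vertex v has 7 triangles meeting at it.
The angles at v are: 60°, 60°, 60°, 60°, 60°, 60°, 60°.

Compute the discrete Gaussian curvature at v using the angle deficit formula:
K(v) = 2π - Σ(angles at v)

Sum of angles = 420°. K = 360° - 420° = -60°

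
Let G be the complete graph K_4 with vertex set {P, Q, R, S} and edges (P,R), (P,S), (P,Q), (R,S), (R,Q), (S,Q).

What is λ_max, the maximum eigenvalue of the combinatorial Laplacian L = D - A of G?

For the complete graph K_n, L = nI − J (J = all-ones matrix). J has eigenvalues n (once, eigenvector 𝟙) and 0 (multiplicity n−1), so L has eigenvalues 0 (once) and n (multiplicity n−1). Here n = 4: eigenvalue 0 once and 4 with multiplicity 3.
Laplacian eigenvalues: [0.0, 4.0, 4.0, 4.0]. Largest eigenvalue (spectral radius) = 4.0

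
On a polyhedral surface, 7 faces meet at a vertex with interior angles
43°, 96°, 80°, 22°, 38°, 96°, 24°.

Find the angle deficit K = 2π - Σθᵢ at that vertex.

Sum of angles = 399°. K = 360° - 399° = -39° = -13π/60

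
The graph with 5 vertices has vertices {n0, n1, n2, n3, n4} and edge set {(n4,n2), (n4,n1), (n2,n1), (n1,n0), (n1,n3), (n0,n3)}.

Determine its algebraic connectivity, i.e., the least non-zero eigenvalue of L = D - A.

Degrees: deg(n0) = 2, deg(n1) = 4, deg(n2) = 2, deg(n3) = 2, deg(n4) = 2.
L = D − A with rows/columns ordered (n0, n1, n2, n3, n4):
  [ 2, -1,  0, -1,  0]
  [-1,  4, -1, -1, -1]
  [ 0, -1,  2,  0, -1]
  [-1, -1,  0,  2,  0]
  [ 0, -1, -1,  0,  2]
Characteristic polynomial: det(λI − L) = λ(λ − 1)(λ − 3)²(λ − 5).
Roots: λ = 0; (λ − 1) = 0 ⇒ λ = 1; (λ − 3) = 0 ⇒ λ = 3 (multiplicity 2); (λ − 5) = 0 ⇒ λ = 5.
(Check: the roots sum (with multiplicity) to 12, matching trace L = Σdeg = 2·6 = 12.)
Laplacian eigenvalues: [0.0, 1.0, 3.0, 3.0, 5.0]. Algebraic connectivity (smallest non-zero eigenvalue) = 1.0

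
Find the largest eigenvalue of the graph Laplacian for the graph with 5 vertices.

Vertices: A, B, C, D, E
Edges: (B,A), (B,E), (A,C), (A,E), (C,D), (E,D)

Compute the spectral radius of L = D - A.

Degrees: deg(A) = 3, deg(B) = 2, deg(C) = 2, deg(D) = 2, deg(E) = 3.
L = D − A with rows/columns ordered (A, B, C, D, E):
  [ 3, -1, -1,  0, -1]
  [-1,  2,  0,  0, -1]
  [-1,  0,  2, -1,  0]
  [ 0,  0, -1,  2, -1]
  [-1, -1,  0, -1,  3]
Characteristic polynomial: det(λI − L) = λ(λ² − 5λ + 5)(λ² − 7λ + 11).
Roots: λ = 0; (λ² − 5λ + 5) = 0 ⇒ λ = (5 ± √5)/2 ≈ 1.382, 3.618; (λ² − 7λ + 11) = 0 ⇒ λ = (7 ± √5)/2 ≈ 2.382, 4.618.
(Check: the roots sum (with multiplicity) to 12, matching trace L = Σdeg = 2·6 = 12.)
Laplacian eigenvalues: [0.0, 1.382, 2.382, 3.618, 4.618]. Largest eigenvalue (spectral radius) = 4.618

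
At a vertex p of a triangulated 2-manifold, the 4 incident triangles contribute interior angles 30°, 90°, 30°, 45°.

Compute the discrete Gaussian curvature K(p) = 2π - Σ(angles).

Sum of angles = 195°. K = 360° - 195° = 165° = 11π/12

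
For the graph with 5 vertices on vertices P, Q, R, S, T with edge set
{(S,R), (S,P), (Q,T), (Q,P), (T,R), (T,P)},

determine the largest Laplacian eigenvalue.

Degrees: deg(P) = 3, deg(Q) = 2, deg(R) = 2, deg(S) = 2, deg(T) = 3.
L = D − A with rows/columns ordered (P, Q, R, S, T):
  [ 3, -1,  0, -1, -1]
  [-1,  2,  0,  0, -1]
  [ 0,  0,  2, -1, -1]
  [-1,  0, -1,  2,  0]
  [-1, -1, -1,  0,  3]
Characteristic polynomial: det(λI − L) = λ(λ² − 5λ + 5)(λ² − 7λ + 11).
Roots: λ = 0; (λ² − 5λ + 5) = 0 ⇒ λ = (5 ± √5)/2 ≈ 1.382, 3.618; (λ² − 7λ + 11) = 0 ⇒ λ = (7 ± √5)/2 ≈ 2.382, 4.618.
(Check: the roots sum (with multiplicity) to 12, matching trace L = Σdeg = 2·6 = 12.)
Laplacian eigenvalues: [0.0, 1.382, 2.382, 3.618, 4.618]. Largest eigenvalue (spectral radius) = 4.618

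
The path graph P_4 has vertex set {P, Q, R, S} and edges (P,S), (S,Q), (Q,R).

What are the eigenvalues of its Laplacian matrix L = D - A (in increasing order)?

The path graph P_n has Laplacian eigenvalues λ_k = 2 − 2cos(kπ/n), k = 0, 1, …, n−1. Here n = 4:
k=0: 2 − 2cos(0) = 0.0; k=1: 2 − 2cos(π/4) = 0.5858; k=2: 2 − 2cos(π/2) = 2.0; k=3: 2 − 2cos(3π/4) = 3.4142.
Laplacian eigenvalues (increasing order): [0.0, 0.5858, 2.0, 3.4142]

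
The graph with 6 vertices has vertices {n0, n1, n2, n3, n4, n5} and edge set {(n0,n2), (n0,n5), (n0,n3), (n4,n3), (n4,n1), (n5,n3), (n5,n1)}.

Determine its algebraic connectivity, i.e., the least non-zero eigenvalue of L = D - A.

Degrees: deg(n0) = 3, deg(n1) = 2, deg(n2) = 1, deg(n3) = 3, deg(n4) = 2, deg(n5) = 3.
L = D − A with rows/columns ordered (n0, n1, n2, n3, n4, n5):
  [ 3,  0, -1, -1,  0, -1]
  [ 0,  2,  0,  0, -1, -1]
  [-1,  0,  1,  0,  0,  0]
  [-1,  0,  0,  3, -1, -1]
  [ 0, -1,  0, -1,  2,  0]
  [-1, -1,  0, -1,  0,  3]
Characteristic polynomial: det(λI − L) = λ(λ² − 5λ + 3)(λ − 2)(λ² − 7λ + 11).
Roots: λ = 0; (λ² − 5λ + 3) = 0 ⇒ λ = (5 ± √13)/2 ≈ 0.6972, 4.3028; (λ − 2) = 0 ⇒ λ = 2; (λ² − 7λ + 11) = 0 ⇒ λ = (7 ± √5)/2 ≈ 2.382, 4.618.
(Check: the roots sum (with multiplicity) to 14, matching trace L = Σdeg = 2·7 = 14.)
Laplacian eigenvalues: [0.0, 0.6972, 2.0, 2.382, 4.3028, 4.618]. Algebraic connectivity (smallest non-zero eigenvalue) = 0.6972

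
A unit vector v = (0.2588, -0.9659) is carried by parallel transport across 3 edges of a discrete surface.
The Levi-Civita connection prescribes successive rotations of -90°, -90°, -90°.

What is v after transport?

Total rotation: (-90°) + (-90°) + (-90°) = -270° ≡ 90° (mod 360°). Final vector: (0.9659, 0.2588)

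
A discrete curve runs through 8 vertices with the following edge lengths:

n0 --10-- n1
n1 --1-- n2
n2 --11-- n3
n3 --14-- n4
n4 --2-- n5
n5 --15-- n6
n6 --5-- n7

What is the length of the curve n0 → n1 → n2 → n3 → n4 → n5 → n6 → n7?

Arc length = 10 + 1 + 11 + 14 + 2 + 15 + 5 = 58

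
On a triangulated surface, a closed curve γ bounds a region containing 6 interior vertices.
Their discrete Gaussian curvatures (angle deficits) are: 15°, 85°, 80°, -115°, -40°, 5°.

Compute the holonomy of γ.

Holonomy = total enclosed curvature = 15° + 85° + 80° + (-115°) + (-40°) + 5° = 30°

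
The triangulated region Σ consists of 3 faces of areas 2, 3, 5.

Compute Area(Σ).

2 + 3 + 5 = 10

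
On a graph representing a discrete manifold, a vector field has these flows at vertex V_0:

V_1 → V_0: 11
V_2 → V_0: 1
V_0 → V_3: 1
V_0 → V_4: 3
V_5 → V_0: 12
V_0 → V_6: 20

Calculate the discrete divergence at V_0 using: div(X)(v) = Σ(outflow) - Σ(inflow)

Divergence = sum of outgoing flows = (-11) + (-1) + 1 + 3 + (-12) + 20 = 0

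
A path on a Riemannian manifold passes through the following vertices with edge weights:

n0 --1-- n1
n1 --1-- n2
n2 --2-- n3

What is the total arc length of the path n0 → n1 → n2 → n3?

Arc length = 1 + 1 + 2 = 4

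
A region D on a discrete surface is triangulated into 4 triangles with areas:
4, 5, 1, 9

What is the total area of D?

4 + 5 + 1 + 9 = 19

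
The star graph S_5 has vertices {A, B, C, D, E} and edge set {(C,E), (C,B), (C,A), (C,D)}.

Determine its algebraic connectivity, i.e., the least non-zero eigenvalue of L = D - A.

The star S_5 is the complete bipartite graph K_{1,4} (one hub of degree 4, 4 leaves of degree 1). The Laplacian spectrum of K_{p,q} is 0, p (multiplicity q−1), q (multiplicity p−1), p+q. With p = 1, q = 4: 0 once, 1 with multiplicity 3, and 5 once. (Check: trace L = sum of degrees = 8 = 3·1 + 5.)
Laplacian eigenvalues: [0.0, 1.0, 1.0, 1.0, 5.0]. Algebraic connectivity (smallest non-zero eigenvalue) = 1.0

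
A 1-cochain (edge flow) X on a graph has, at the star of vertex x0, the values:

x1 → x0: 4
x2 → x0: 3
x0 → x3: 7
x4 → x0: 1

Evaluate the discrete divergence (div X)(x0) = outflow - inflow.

Divergence = sum of outgoing flows = (-4) + (-3) + 7 + (-1) = -1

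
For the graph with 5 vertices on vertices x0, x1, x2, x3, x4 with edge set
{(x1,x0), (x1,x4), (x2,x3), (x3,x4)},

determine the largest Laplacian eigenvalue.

Degrees: deg(x0) = 1, deg(x1) = 2, deg(x2) = 1, deg(x3) = 2, deg(x4) = 2.
L = D − A with rows/columns ordered (x0, x1, x2, x3, x4):
  [ 1, -1,  0,  0,  0]
  [-1,  2,  0,  0, -1]
  [ 0,  0,  1, -1,  0]
  [ 0,  0, -1,  2, -1]
  [ 0, -1,  0, -1,  2]
Characteristic polynomial: det(λI − L) = λ(λ² − 3λ + 1)(λ² − 5λ + 5).
Roots: λ = 0; (λ² − 3λ + 1) = 0 ⇒ λ = (3 ± √5)/2 ≈ 0.382, 2.618; (λ² − 5λ + 5) = 0 ⇒ λ = (5 ± √5)/2 ≈ 1.382, 3.618.
(Check: the roots sum (with multiplicity) to 8, matching trace L = Σdeg = 2·4 = 8.)
Laplacian eigenvalues: [0.0, 0.382, 1.382, 2.618, 3.618]. Largest eigenvalue (spectral radius) = 3.618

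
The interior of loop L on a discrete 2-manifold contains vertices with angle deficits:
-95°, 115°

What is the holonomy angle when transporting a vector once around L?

Holonomy = total enclosed curvature = (-95°) + 115° = 20°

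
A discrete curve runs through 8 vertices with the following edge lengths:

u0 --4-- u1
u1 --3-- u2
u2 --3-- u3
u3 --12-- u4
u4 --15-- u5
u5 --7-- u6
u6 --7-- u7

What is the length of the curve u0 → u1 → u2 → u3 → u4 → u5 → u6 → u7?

Arc length = 4 + 3 + 3 + 12 + 15 + 7 + 7 = 51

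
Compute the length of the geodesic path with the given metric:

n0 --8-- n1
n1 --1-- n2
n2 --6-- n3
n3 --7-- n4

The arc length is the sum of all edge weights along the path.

Arc length = 8 + 1 + 6 + 7 = 22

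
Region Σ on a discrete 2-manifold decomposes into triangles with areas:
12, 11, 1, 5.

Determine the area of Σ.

12 + 11 + 1 + 5 = 29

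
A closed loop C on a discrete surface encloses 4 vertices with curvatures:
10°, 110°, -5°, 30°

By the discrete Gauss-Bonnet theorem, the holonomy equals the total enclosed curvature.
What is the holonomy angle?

Holonomy = total enclosed curvature = 10° + 110° + (-5°) + 30° = 145°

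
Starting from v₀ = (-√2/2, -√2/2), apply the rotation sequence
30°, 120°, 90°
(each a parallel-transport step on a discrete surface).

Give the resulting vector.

Total rotation: 30° + 120° + 90° = 240° ≡ -120° (mod 360°). Final vector: (-0.2588, 0.9659)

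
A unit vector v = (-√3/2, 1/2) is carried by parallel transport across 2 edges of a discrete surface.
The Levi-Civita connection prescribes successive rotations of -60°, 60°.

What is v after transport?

Total rotation: (-60°) + 60° = 0°. Final vector: (-0.8660, 0.5000)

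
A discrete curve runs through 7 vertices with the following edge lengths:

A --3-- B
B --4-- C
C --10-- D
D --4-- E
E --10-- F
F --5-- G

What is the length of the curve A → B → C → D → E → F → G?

Arc length = 3 + 4 + 10 + 4 + 10 + 5 = 36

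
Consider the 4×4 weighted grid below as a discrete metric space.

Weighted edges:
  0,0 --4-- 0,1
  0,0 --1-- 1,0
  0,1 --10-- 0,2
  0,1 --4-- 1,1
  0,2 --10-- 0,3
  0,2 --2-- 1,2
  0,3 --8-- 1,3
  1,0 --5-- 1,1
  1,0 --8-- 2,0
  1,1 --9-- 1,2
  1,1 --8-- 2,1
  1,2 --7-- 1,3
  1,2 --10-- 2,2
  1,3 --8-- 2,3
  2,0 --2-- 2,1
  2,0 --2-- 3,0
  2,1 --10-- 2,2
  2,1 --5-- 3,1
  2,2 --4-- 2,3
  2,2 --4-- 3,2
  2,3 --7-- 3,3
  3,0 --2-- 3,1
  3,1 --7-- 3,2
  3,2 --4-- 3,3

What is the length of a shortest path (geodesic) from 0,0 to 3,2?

Shortest path: 0,0 → 1,0 → 2,0 → 3,0 → 3,1 → 3,2, total weight = 20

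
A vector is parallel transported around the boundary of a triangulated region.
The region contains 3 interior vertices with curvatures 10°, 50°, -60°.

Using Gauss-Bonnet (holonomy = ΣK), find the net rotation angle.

Holonomy = total enclosed curvature = 10° + 50° + (-60°) = 0°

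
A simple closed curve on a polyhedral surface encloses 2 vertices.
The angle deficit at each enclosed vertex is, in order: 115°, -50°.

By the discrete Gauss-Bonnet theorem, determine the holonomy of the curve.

Holonomy = total enclosed curvature = 115° + (-50°) = 65°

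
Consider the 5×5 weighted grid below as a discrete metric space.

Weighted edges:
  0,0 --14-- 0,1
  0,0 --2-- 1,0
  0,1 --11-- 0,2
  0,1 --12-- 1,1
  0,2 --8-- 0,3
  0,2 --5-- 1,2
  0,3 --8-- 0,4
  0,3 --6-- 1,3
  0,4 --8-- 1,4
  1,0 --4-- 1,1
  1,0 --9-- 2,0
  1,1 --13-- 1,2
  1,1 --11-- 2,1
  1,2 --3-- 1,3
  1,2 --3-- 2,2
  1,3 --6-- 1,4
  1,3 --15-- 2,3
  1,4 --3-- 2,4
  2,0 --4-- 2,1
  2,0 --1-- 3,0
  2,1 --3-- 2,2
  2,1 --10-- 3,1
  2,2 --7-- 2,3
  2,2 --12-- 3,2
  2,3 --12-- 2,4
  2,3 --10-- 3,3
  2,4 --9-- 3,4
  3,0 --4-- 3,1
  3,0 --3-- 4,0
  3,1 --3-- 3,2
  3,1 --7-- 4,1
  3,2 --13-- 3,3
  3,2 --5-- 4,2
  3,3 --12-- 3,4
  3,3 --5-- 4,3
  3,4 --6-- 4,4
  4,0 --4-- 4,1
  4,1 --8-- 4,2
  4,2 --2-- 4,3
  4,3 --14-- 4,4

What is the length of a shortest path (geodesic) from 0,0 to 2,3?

Shortest path: 0,0 → 1,0 → 2,0 → 2,1 → 2,2 → 2,3, total weight = 25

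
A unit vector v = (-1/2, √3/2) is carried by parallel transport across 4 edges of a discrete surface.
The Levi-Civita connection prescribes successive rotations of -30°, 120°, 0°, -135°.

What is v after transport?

Total rotation: (-30°) + 120° + 0° + (-135°) = -45°. Final vector: (0.2588, 0.9659)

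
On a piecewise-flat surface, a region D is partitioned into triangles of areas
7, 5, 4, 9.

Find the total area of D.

7 + 5 + 4 + 9 = 25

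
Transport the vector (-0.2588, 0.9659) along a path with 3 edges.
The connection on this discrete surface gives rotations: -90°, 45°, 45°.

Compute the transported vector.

Total rotation: (-90°) + 45° + 45° = 0°. Final vector: (-0.2588, 0.9659)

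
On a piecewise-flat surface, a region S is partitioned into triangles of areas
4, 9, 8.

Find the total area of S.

4 + 9 + 8 = 21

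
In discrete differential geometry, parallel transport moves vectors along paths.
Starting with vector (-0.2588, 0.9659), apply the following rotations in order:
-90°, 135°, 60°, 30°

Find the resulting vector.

Total rotation: (-90°) + 135° + 60° + 30° = 135°. Final vector: (-0.5000, -0.8660)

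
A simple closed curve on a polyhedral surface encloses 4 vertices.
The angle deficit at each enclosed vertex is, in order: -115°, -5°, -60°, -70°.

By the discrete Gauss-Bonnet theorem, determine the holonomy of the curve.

Holonomy = total enclosed curvature = (-115°) + (-5°) + (-60°) + (-70°) = -250°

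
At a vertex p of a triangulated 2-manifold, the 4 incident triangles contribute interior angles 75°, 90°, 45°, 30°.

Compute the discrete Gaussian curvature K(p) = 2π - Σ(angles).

Sum of angles = 240°. K = 360° - 240° = 120° = 2π/3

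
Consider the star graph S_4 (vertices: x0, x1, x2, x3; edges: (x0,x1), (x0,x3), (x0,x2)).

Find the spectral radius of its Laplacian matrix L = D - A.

The star S_4 is the complete bipartite graph K_{1,3} (one hub of degree 3, 3 leaves of degree 1). The Laplacian spectrum of K_{p,q} is 0, p (multiplicity q−1), q (multiplicity p−1), p+q. With p = 1, q = 3: 0 once, 1 with multiplicity 2, and 4 once. (Check: trace L = sum of degrees = 6 = 2·1 + 4.)
Laplacian eigenvalues: [0.0, 1.0, 1.0, 4.0]. Largest eigenvalue (spectral radius) = 4.0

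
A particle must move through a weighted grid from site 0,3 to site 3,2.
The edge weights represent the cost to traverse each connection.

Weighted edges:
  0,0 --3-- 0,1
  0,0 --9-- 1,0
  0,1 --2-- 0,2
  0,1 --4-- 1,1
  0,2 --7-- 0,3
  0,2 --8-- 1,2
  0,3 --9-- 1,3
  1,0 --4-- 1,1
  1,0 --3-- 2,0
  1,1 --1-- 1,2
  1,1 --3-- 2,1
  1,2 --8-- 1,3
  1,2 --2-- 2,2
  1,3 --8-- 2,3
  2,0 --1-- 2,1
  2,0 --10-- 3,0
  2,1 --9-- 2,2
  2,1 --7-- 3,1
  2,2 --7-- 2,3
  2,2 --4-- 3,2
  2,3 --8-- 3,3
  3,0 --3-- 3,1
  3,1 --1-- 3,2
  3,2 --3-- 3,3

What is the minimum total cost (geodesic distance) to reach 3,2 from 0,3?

Shortest path: 0,3 → 0,2 → 0,1 → 1,1 → 1,2 → 2,2 → 3,2, total weight = 20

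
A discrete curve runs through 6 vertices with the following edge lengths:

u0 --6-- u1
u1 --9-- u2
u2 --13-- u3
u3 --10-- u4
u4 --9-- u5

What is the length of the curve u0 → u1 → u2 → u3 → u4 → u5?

Arc length = 6 + 9 + 13 + 10 + 9 = 47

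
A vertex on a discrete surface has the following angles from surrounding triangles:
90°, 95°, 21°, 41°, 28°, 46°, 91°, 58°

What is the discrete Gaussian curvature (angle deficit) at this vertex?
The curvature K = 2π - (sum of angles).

Sum of angles = 470°. K = 360° - 470° = -110° = -11π/18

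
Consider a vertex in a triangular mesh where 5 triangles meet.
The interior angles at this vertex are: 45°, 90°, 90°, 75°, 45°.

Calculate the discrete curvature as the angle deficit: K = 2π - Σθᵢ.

Sum of angles = 345°. K = 360° - 345° = 15° = π/12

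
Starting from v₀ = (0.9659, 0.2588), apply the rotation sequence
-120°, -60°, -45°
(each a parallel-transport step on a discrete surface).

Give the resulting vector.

Total rotation: (-120°) + (-60°) + (-45°) = -225° ≡ 135° (mod 360°). Final vector: (-0.8660, 0.5000)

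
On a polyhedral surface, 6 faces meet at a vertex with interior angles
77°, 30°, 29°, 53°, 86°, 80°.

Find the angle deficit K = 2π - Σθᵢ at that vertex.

Sum of angles = 355°. K = 360° - 355° = 5° = π/36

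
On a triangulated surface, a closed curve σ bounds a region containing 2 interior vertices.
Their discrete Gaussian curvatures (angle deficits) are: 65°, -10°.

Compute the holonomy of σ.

Holonomy = total enclosed curvature = 65° + (-10°) = 55°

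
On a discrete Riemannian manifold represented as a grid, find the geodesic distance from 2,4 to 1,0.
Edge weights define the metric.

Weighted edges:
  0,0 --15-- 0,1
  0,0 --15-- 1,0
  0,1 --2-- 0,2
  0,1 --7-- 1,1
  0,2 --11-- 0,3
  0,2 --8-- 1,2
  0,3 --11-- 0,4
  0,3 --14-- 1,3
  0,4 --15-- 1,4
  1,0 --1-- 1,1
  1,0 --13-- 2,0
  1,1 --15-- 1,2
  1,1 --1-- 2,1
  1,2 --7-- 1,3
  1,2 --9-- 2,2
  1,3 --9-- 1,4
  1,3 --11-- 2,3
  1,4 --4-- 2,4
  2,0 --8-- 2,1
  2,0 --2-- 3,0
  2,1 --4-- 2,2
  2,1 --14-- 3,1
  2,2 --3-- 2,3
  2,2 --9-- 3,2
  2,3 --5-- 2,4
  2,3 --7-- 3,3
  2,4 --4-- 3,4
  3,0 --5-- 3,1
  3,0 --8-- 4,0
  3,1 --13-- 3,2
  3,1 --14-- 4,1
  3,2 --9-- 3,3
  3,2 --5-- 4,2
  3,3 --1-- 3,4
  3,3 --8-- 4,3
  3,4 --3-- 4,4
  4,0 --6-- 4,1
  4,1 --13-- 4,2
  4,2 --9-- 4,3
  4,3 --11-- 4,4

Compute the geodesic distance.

Shortest path: 2,4 → 2,3 → 2,2 → 2,1 → 1,1 → 1,0, total weight = 14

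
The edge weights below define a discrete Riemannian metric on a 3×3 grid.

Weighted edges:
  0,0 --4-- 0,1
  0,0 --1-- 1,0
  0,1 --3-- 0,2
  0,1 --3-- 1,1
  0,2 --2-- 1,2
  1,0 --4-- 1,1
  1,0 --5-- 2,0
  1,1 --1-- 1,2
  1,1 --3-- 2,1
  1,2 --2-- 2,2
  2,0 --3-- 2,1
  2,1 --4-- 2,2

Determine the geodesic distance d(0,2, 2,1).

Shortest path: 0,2 → 1,2 → 1,1 → 2,1, total weight = 6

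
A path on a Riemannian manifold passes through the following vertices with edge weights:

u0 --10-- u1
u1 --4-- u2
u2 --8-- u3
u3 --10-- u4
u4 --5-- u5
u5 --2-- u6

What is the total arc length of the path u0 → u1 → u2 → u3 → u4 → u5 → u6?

Arc length = 10 + 4 + 8 + 10 + 5 + 2 = 39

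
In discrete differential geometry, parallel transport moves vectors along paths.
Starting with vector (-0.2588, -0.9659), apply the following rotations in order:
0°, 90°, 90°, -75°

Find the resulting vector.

Total rotation: 0° + 90° + 90° + (-75°) = 105°. Final vector: (1, 0)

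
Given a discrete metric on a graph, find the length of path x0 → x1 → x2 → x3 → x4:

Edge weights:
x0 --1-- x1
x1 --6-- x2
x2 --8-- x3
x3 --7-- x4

Arc length = 1 + 6 + 8 + 7 = 22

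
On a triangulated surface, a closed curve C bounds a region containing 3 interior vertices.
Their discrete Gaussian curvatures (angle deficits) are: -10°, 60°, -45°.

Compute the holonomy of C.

Holonomy = total enclosed curvature = (-10°) + 60° + (-45°) = 5°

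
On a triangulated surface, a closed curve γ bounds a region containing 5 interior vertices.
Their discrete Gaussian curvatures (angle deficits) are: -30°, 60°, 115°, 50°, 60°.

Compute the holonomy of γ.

Holonomy = total enclosed curvature = (-30°) + 60° + 115° + 50° + 60° = 255°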